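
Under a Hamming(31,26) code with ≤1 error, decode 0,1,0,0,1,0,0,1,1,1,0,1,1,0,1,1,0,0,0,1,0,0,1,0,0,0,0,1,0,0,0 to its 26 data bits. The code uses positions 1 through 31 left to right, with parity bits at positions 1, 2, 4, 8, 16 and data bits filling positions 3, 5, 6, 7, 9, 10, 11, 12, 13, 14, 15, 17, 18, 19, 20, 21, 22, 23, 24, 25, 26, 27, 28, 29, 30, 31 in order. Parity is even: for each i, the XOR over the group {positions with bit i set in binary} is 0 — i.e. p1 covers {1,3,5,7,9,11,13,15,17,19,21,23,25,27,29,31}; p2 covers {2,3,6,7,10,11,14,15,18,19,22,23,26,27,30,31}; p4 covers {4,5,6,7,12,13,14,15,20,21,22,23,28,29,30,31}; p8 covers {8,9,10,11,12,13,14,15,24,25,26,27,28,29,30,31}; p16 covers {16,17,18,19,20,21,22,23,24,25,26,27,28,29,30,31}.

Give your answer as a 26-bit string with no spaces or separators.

01001101001000100100001000

s1 (pos 1,3,5,7,9,11,13,15,17,19,21,23,25,27,29,31): 0⊕0⊕1⊕0⊕1⊕0⊕1⊕1⊕0⊕0⊕0⊕1⊕0⊕0⊕0⊕0 = 1
s2 (pos 2,3,6,7,10,11,14,15,18,19,22,23,26,27,30,31): 1⊕0⊕0⊕0⊕1⊕0⊕0⊕1⊕0⊕0⊕0⊕1⊕0⊕0⊕0⊕0 = 0
s4 (pos 4,5,6,7,12,13,14,15,20,21,22,23,28,29,30,31): 0⊕1⊕0⊕0⊕1⊕1⊕0⊕1⊕1⊕0⊕0⊕1⊕1⊕0⊕0⊕0 = 1
s8 (pos 8,9,10,11,12,13,14,15,24,25,26,27,28,29,30,31): 1⊕1⊕1⊕0⊕1⊕1⊕0⊕1⊕0⊕0⊕0⊕0⊕1⊕0⊕0⊕0 = 1
s16 (pos 16,17,18,19,20,21,22,23,24,25,26,27,28,29,30,31): 1⊕0⊕0⊕0⊕1⊕0⊕0⊕1⊕0⊕0⊕0⊕0⊕1⊕0⊕0⊕0 = 0
Syndrome s16…s1 = 01101 → error at position 13.
Flip position 13: 0100100111011011000100100001000 → 0100100111010011000100100001000
Read data bits from positions 3,5,6,7,9,10,11,12,13,14,15,17,18,19,20,21,22,23,24,25,26,27,28,29,30,31: 01001101001000100100001000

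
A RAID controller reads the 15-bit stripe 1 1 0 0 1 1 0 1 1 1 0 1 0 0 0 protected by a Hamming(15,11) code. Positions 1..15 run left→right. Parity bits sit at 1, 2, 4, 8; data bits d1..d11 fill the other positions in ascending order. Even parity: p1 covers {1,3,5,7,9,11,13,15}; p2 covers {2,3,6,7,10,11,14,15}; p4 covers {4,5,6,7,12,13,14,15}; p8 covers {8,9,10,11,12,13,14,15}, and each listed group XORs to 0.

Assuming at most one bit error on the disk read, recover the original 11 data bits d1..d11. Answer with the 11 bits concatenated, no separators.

s1 (pos 1,3,5,7,9,11,13,15): 1⊕0⊕1⊕0⊕1⊕0⊕0⊕0 = 1
s2 (pos 2,3,6,7,10,11,14,15): 1⊕0⊕1⊕0⊕1⊕0⊕0⊕0 = 1
s4 (pos 4,5,6,7,12,13,14,15): 0⊕1⊕1⊕0⊕1⊕0⊕0⊕0 = 1
s8 (pos 8,9,10,11,12,13,14,15): 1⊕1⊕1⊕0⊕1⊕0⊕0⊕0 = 0
Syndrome s8…s1 = 0111 → error at position 7.
Flip position 7: 110011011101000 → 110011111101000
Read data bits from positions 3,5,6,7,9,10,11,12,13,14,15: 01111101000

01111101000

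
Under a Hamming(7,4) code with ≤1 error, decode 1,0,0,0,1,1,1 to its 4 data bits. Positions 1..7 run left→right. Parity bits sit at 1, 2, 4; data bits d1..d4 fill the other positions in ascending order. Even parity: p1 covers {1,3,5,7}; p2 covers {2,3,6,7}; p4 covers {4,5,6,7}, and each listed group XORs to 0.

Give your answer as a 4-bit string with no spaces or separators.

s1 (pos 1,3,5,7): 1⊕0⊕1⊕1 = 1
s2 (pos 2,3,6,7): 0⊕0⊕1⊕1 = 0
s4 (pos 4,5,6,7): 0⊕1⊕1⊕1 = 1
Syndrome s4…s1 = 101 → error at position 5.
Flip position 5: 1000111 → 1000011
Read data bits from positions 3,5,6,7: 0011

0011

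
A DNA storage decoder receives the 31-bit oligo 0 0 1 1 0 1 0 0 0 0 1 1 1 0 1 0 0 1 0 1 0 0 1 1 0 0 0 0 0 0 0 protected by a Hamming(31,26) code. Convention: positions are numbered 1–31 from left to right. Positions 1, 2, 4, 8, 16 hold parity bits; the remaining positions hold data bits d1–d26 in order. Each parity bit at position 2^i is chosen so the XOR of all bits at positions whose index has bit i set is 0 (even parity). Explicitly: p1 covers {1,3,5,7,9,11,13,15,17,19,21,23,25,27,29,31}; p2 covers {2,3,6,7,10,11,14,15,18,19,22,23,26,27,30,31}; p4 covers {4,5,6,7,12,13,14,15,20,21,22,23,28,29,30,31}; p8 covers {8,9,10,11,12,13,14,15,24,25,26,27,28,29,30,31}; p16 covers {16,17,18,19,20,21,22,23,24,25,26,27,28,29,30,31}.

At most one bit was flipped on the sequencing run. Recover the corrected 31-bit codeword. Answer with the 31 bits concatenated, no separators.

s1 (pos 1,3,5,7,9,11,13,15,17,19,21,23,25,27,29,31): 0⊕1⊕0⊕0⊕0⊕1⊕1⊕1⊕0⊕0⊕0⊕1⊕0⊕0⊕0⊕0 = 1
s2 (pos 2,3,6,7,10,11,14,15,18,19,22,23,26,27,30,31): 0⊕1⊕1⊕0⊕0⊕1⊕0⊕1⊕1⊕0⊕0⊕1⊕0⊕0⊕0⊕0 = 0
s4 (pos 4,5,6,7,12,13,14,15,20,21,22,23,28,29,30,31): 1⊕0⊕1⊕0⊕1⊕1⊕0⊕1⊕1⊕0⊕0⊕1⊕0⊕0⊕0⊕0 = 1
s8 (pos 8,9,10,11,12,13,14,15,24,25,26,27,28,29,30,31): 0⊕0⊕0⊕1⊕1⊕1⊕0⊕1⊕1⊕0⊕0⊕0⊕0⊕0⊕0⊕0 = 1
s16 (pos 16,17,18,19,20,21,22,23,24,25,26,27,28,29,30,31): 0⊕0⊕1⊕0⊕1⊕0⊕0⊕1⊕1⊕0⊕0⊕0⊕0⊕0⊕0⊕0 = 0
Syndrome s16…s1 = 01101 → error at position 13.
Flip position 13: 0011010000111010010100110000000 → 0011010000110010010100110000000

0011010000110010010100110000000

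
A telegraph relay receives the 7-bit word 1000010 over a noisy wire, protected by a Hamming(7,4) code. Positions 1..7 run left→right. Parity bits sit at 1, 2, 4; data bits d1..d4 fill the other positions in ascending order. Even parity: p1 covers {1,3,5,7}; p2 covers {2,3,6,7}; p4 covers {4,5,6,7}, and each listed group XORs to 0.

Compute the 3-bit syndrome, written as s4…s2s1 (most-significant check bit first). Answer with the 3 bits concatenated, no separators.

111

s1 (pos 1,3,5,7): 1⊕0⊕0⊕0 = 1
s2 (pos 2,3,6,7): 0⊕0⊕1⊕0 = 1
s4 (pos 4,5,6,7): 0⊕0⊕1⊕0 = 1
Syndrome s4…s1 = 111 → error at position 7.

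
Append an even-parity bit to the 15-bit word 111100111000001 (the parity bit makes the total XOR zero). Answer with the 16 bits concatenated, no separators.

1111001110000010

XOR of the 15 data bits: 1⊕1⊕1⊕1⊕0⊕0⊕1⊕1⊕1⊕0⊕0⊕0⊕0⊕0⊕1 = 0
Parity bit = 0 (so all 16 bits XOR to 0).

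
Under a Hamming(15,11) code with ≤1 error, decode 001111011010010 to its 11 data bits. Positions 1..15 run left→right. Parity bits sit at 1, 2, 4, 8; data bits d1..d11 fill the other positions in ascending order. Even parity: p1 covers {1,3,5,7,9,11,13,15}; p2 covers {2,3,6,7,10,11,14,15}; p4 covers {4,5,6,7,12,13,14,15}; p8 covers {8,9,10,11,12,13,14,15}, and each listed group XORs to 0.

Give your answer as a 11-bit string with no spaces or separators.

11101010010

s1 (pos 1,3,5,7,9,11,13,15): 0⊕1⊕1⊕0⊕1⊕1⊕0⊕0 = 0
s2 (pos 2,3,6,7,10,11,14,15): 0⊕1⊕1⊕0⊕0⊕1⊕1⊕0 = 0
s4 (pos 4,5,6,7,12,13,14,15): 1⊕1⊕1⊕0⊕0⊕0⊕1⊕0 = 0
s8 (pos 8,9,10,11,12,13,14,15): 1⊕1⊕0⊕1⊕0⊕0⊕1⊕0 = 0
Syndrome s8…s1 = 0000 → no error.
Read data bits from positions 3,5,6,7,9,10,11,12,13,14,15: 11101010010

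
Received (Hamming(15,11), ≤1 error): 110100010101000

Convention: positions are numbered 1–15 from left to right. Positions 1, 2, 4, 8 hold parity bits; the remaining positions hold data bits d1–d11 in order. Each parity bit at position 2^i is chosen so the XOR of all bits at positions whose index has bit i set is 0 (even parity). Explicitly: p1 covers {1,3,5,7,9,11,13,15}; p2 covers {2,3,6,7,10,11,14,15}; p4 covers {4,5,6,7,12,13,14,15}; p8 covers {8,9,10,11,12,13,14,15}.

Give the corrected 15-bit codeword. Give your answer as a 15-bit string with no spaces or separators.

110100011101000

s1 (pos 1,3,5,7,9,11,13,15): 1⊕0⊕0⊕0⊕0⊕0⊕0⊕0 = 1
s2 (pos 2,3,6,7,10,11,14,15): 1⊕0⊕0⊕0⊕1⊕0⊕0⊕0 = 0
s4 (pos 4,5,6,7,12,13,14,15): 1⊕0⊕0⊕0⊕1⊕0⊕0⊕0 = 0
s8 (pos 8,9,10,11,12,13,14,15): 1⊕0⊕1⊕0⊕1⊕0⊕0⊕0 = 1
Syndrome s8…s1 = 1001 → error at position 9.
Flip position 9: 110100010101000 → 110100011101000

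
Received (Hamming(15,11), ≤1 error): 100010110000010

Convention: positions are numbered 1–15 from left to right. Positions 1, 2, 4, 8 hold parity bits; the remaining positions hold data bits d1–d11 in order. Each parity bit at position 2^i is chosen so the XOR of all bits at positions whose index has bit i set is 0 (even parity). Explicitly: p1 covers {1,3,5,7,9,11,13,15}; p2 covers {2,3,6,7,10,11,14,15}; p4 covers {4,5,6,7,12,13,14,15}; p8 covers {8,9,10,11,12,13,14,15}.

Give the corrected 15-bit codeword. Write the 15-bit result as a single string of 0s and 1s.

100000110000010

s1 (pos 1,3,5,7,9,11,13,15): 1⊕0⊕1⊕1⊕0⊕0⊕0⊕0 = 1
s2 (pos 2,3,6,7,10,11,14,15): 0⊕0⊕0⊕1⊕0⊕0⊕1⊕0 = 0
s4 (pos 4,5,6,7,12,13,14,15): 0⊕1⊕0⊕1⊕0⊕0⊕1⊕0 = 1
s8 (pos 8,9,10,11,12,13,14,15): 1⊕0⊕0⊕0⊕0⊕0⊕1⊕0 = 0
Syndrome s8…s1 = 0101 → error at position 5.
Flip position 5: 100010110000010 → 100000110000010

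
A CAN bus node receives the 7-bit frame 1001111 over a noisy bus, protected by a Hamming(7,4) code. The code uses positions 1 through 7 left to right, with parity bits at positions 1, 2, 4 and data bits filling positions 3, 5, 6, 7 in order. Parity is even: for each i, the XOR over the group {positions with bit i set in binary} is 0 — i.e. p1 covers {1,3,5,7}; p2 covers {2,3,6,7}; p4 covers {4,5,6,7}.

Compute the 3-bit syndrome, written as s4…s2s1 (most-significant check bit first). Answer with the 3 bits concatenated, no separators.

s1 (pos 1,3,5,7): 1⊕0⊕1⊕1 = 1
s2 (pos 2,3,6,7): 0⊕0⊕1⊕1 = 0
s4 (pos 4,5,6,7): 1⊕1⊕1⊕1 = 0
Syndrome s4…s1 = 001 → error at position 1.

001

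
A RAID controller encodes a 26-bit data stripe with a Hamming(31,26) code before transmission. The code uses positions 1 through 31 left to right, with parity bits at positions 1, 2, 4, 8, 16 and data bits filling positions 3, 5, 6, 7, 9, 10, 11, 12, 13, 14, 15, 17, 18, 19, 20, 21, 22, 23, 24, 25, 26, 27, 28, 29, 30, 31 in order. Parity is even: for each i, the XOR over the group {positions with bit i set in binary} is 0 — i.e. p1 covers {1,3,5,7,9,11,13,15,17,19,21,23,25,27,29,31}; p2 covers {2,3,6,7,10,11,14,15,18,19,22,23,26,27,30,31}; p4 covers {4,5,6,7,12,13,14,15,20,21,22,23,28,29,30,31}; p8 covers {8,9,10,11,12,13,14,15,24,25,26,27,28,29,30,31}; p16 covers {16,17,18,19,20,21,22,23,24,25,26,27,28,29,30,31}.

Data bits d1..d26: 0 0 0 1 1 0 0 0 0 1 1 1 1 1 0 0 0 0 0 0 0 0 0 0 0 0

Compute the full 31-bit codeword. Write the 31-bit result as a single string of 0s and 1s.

Place data at non-parity positions: p1 p2 0 p4 0 0 1 p8 1 0 0 0 0 1 1 p16 1 1 1 0 0 0 0 0 0 0 0 0 0 0 0
p1 (pos 1,3,5,7,9,11,13,15,17,19,21,23,25,27,29,31): XOR of data positions = 0⊕0⊕1⊕1⊕0⊕0⊕1⊕1⊕1⊕0⊕0⊕0⊕0⊕0⊕0 = 1
p2 (pos 2,3,6,7,10,11,14,15,18,19,22,23,26,27,30,31): XOR of data positions = 0⊕0⊕1⊕0⊕0⊕1⊕1⊕1⊕1⊕0⊕0⊕0⊕0⊕0⊕0 = 1
p4 (pos 4,5,6,7,12,13,14,15,20,21,22,23,28,29,30,31): XOR of data positions = 0⊕0⊕1⊕0⊕0⊕1⊕1⊕0⊕0⊕0⊕0⊕0⊕0⊕0⊕0 = 1
p8 (pos 8,9,10,11,12,13,14,15,24,25,26,27,28,29,30,31): XOR of data positions = 1⊕0⊕0⊕0⊕0⊕1⊕1⊕0⊕0⊕0⊕0⊕0⊕0⊕0⊕0 = 1
p16 (pos 16,17,18,19,20,21,22,23,24,25,26,27,28,29,30,31): XOR of data positions = 1⊕1⊕1⊕0⊕0⊕0⊕0⊕0⊕0⊕0⊕0⊕0⊕0⊕0⊕0 = 1
Codeword: 1101001110000111111000000000000

1101001110000111111000000000000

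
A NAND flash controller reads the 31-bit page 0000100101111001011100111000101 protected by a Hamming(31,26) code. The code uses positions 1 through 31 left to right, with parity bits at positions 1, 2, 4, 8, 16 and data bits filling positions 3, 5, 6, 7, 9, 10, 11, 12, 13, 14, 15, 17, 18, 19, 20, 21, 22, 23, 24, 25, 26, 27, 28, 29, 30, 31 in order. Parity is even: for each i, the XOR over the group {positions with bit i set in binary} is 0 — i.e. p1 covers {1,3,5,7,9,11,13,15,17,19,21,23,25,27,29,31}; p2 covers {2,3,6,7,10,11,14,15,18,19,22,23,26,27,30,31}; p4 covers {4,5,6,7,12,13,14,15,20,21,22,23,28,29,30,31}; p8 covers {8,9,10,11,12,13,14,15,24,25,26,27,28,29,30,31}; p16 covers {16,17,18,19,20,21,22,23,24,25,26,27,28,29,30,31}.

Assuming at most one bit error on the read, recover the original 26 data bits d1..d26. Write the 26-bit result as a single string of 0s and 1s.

01000111100011100111001101

s1 (pos 1,3,5,7,9,11,13,15,17,19,21,23,25,27,29,31): 0⊕0⊕1⊕0⊕0⊕1⊕1⊕0⊕0⊕1⊕0⊕1⊕1⊕0⊕1⊕1 = 0
s2 (pos 2,3,6,7,10,11,14,15,18,19,22,23,26,27,30,31): 0⊕0⊕0⊕0⊕1⊕1⊕0⊕0⊕1⊕1⊕0⊕1⊕0⊕0⊕0⊕1 = 0
s4 (pos 4,5,6,7,12,13,14,15,20,21,22,23,28,29,30,31): 0⊕1⊕0⊕0⊕1⊕1⊕0⊕0⊕1⊕0⊕0⊕1⊕0⊕1⊕0⊕1 = 1
s8 (pos 8,9,10,11,12,13,14,15,24,25,26,27,28,29,30,31): 1⊕0⊕1⊕1⊕1⊕1⊕0⊕0⊕1⊕1⊕0⊕0⊕0⊕1⊕0⊕1 = 1
s16 (pos 16,17,18,19,20,21,22,23,24,25,26,27,28,29,30,31): 1⊕0⊕1⊕1⊕1⊕0⊕0⊕1⊕1⊕1⊕0⊕0⊕0⊕1⊕0⊕1 = 1
Syndrome s16…s1 = 11100 → error at position 28.
Flip position 28: 0000100101111001011100111000101 → 0000100101111001011100111001101
Read data bits from positions 3,5,6,7,9,10,11,12,13,14,15,17,18,19,20,21,22,23,24,25,26,27,28,29,30,31: 01000111100011100111001101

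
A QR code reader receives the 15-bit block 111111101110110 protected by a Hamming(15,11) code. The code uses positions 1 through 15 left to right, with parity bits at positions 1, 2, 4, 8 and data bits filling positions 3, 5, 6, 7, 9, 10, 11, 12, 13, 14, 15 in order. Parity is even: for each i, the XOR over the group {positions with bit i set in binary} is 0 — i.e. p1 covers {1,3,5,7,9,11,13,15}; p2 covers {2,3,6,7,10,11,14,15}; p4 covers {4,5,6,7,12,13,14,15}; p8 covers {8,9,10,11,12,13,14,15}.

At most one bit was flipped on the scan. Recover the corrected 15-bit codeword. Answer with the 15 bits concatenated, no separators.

111111101100110

s1 (pos 1,3,5,7,9,11,13,15): 1⊕1⊕1⊕1⊕1⊕1⊕1⊕0 = 1
s2 (pos 2,3,6,7,10,11,14,15): 1⊕1⊕1⊕1⊕1⊕1⊕1⊕0 = 1
s4 (pos 4,5,6,7,12,13,14,15): 1⊕1⊕1⊕1⊕0⊕1⊕1⊕0 = 0
s8 (pos 8,9,10,11,12,13,14,15): 0⊕1⊕1⊕1⊕0⊕1⊕1⊕0 = 1
Syndrome s8…s1 = 1011 → error at position 11.
Flip position 11: 111111101110110 → 111111101100110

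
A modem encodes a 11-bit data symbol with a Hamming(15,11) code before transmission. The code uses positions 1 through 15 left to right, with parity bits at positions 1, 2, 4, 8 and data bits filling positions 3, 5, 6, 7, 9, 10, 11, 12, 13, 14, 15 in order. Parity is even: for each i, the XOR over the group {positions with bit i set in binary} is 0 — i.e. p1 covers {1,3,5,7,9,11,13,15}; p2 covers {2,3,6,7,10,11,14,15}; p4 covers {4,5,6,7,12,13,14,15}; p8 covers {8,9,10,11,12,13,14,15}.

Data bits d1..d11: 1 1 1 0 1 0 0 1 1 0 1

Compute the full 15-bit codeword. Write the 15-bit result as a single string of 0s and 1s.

111111001001101

Place data at non-parity positions: p1 p2 1 p4 1 1 0 p8 1 0 0 1 1 0 1
p1 (pos 1,3,5,7,9,11,13,15): XOR of data positions = 1⊕1⊕0⊕1⊕0⊕1⊕1 = 1
p2 (pos 2,3,6,7,10,11,14,15): XOR of data positions = 1⊕1⊕0⊕0⊕0⊕0⊕1 = 1
p4 (pos 4,5,6,7,12,13,14,15): XOR of data positions = 1⊕1⊕0⊕1⊕1⊕0⊕1 = 1
p8 (pos 8,9,10,11,12,13,14,15): XOR of data positions = 1⊕0⊕0⊕1⊕1⊕0⊕1 = 0
Codeword: 111111001001101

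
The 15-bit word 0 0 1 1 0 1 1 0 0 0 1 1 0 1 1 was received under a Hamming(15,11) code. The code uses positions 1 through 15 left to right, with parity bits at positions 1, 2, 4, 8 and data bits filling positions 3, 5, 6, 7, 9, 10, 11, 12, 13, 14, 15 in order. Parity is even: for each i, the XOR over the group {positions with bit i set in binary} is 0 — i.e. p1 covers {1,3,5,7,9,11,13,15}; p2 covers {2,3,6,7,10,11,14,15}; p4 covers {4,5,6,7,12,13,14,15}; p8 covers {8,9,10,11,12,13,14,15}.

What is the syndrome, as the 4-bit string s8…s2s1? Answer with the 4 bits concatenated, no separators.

0000

s1 (pos 1,3,5,7,9,11,13,15): 0⊕1⊕0⊕1⊕0⊕1⊕0⊕1 = 0
s2 (pos 2,3,6,7,10,11,14,15): 0⊕1⊕1⊕1⊕0⊕1⊕1⊕1 = 0
s4 (pos 4,5,6,7,12,13,14,15): 1⊕0⊕1⊕1⊕1⊕0⊕1⊕1 = 0
s8 (pos 8,9,10,11,12,13,14,15): 0⊕0⊕0⊕1⊕1⊕0⊕1⊕1 = 0
Syndrome s8…s1 = 0000 → no error.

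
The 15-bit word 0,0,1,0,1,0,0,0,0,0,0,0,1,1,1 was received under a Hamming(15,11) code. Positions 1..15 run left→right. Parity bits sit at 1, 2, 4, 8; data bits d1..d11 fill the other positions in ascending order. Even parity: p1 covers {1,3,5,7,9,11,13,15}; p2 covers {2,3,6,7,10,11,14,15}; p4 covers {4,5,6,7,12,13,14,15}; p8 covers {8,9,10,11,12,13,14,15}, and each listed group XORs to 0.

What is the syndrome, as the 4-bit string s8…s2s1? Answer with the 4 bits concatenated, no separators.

1010

s1 (pos 1,3,5,7,9,11,13,15): 0⊕1⊕1⊕0⊕0⊕0⊕1⊕1 = 0
s2 (pos 2,3,6,7,10,11,14,15): 0⊕1⊕0⊕0⊕0⊕0⊕1⊕1 = 1
s4 (pos 4,5,6,7,12,13,14,15): 0⊕1⊕0⊕0⊕0⊕1⊕1⊕1 = 0
s8 (pos 8,9,10,11,12,13,14,15): 0⊕0⊕0⊕0⊕0⊕1⊕1⊕1 = 1
Syndrome s8…s1 = 1010 → error at position 10.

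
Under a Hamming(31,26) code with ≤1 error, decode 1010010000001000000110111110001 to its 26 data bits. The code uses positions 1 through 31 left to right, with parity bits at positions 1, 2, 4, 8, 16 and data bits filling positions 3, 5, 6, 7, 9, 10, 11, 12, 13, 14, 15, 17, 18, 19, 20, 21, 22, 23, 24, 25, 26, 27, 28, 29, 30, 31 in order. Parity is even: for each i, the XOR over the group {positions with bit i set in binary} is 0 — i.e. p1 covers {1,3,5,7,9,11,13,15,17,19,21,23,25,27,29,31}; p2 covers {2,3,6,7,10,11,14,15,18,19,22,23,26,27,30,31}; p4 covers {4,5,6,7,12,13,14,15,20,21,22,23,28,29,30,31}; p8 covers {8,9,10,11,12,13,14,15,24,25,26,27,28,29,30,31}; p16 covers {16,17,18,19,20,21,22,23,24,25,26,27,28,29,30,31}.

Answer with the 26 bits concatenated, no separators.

10100000100000110111110001

s1 (pos 1,3,5,7,9,11,13,15,17,19,21,23,25,27,29,31): 1⊕1⊕0⊕0⊕0⊕0⊕1⊕0⊕0⊕0⊕1⊕1⊕1⊕1⊕0⊕1 = 0
s2 (pos 2,3,6,7,10,11,14,15,18,19,22,23,26,27,30,31): 0⊕1⊕1⊕0⊕0⊕0⊕0⊕0⊕0⊕0⊕0⊕1⊕1⊕1⊕0⊕1 = 0
s4 (pos 4,5,6,7,12,13,14,15,20,21,22,23,28,29,30,31): 0⊕0⊕1⊕0⊕0⊕1⊕0⊕0⊕1⊕1⊕0⊕1⊕0⊕0⊕0⊕1 = 0
s8 (pos 8,9,10,11,12,13,14,15,24,25,26,27,28,29,30,31): 0⊕0⊕0⊕0⊕0⊕1⊕0⊕0⊕1⊕1⊕1⊕1⊕0⊕0⊕0⊕1 = 0
s16 (pos 16,17,18,19,20,21,22,23,24,25,26,27,28,29,30,31): 0⊕0⊕0⊕0⊕1⊕1⊕0⊕1⊕1⊕1⊕1⊕1⊕0⊕0⊕0⊕1 = 0
Syndrome s16…s1 = 00000 → no error.
Read data bits from positions 3,5,6,7,9,10,11,12,13,14,15,17,18,19,20,21,22,23,24,25,26,27,28,29,30,31: 10100000100000110111110001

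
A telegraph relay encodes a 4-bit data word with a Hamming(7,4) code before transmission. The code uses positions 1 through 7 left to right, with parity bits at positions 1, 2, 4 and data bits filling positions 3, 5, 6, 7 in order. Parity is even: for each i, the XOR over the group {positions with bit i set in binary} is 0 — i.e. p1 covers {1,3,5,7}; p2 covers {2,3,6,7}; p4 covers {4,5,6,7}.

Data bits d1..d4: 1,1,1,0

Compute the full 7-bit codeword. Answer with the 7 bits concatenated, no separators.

0010110

Place data at non-parity positions: p1 p2 1 p4 1 1 0
p1 (pos 1,3,5,7): XOR of data positions = 1⊕1⊕0 = 0
p2 (pos 2,3,6,7): XOR of data positions = 1⊕1⊕0 = 0
p4 (pos 4,5,6,7): XOR of data positions = 1⊕1⊕0 = 0
Codeword: 0010110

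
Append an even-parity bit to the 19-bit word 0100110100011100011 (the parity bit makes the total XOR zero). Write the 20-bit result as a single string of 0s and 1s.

01001101000111000111

XOR of the 19 data bits: 0⊕1⊕0⊕0⊕1⊕1⊕0⊕1⊕0⊕0⊕0⊕1⊕1⊕1⊕0⊕0⊕0⊕1⊕1 = 1
Parity bit = 1 (so all 20 bits XOR to 0).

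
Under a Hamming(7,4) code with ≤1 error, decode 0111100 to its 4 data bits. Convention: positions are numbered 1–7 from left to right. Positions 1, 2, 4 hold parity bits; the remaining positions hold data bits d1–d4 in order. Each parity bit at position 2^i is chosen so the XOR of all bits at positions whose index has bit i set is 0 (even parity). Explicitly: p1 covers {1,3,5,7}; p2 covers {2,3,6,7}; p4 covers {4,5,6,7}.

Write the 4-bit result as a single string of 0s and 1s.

1100

s1 (pos 1,3,5,7): 0⊕1⊕1⊕0 = 0
s2 (pos 2,3,6,7): 1⊕1⊕0⊕0 = 0
s4 (pos 4,5,6,7): 1⊕1⊕0⊕0 = 0
Syndrome s4…s1 = 000 → no error.
Read data bits from positions 3,5,6,7: 1100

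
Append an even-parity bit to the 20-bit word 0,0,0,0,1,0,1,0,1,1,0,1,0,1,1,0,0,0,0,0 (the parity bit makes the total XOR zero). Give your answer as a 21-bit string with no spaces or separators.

000010101101011000001

XOR of the 20 data bits: 0⊕0⊕0⊕0⊕1⊕0⊕1⊕0⊕1⊕1⊕0⊕1⊕0⊕1⊕1⊕0⊕0⊕0⊕0⊕0 = 1
Parity bit = 1 (so all 21 bits XOR to 0).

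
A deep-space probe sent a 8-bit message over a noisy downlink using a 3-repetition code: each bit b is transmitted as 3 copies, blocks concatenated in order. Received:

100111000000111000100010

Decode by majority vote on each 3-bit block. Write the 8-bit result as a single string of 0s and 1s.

Block 1 (100): 1 one → 0
Block 2 (111): 3 ones → 1
Block 3 (000): 0 ones → 0
Block 4 (000): 0 ones → 0
Block 5 (111): 3 ones → 1
Block 6 (000): 0 ones → 0
Block 7 (100): 1 one → 0
Block 8 (010): 1 one → 0

01001000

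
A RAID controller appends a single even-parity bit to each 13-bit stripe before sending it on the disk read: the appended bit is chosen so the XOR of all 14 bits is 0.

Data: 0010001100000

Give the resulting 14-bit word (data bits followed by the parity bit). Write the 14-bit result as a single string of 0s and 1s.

XOR of the 13 data bits: 0⊕0⊕1⊕0⊕0⊕0⊕1⊕1⊕0⊕0⊕0⊕0⊕0 = 1
Parity bit = 1 (so all 14 bits XOR to 0).

00100011000001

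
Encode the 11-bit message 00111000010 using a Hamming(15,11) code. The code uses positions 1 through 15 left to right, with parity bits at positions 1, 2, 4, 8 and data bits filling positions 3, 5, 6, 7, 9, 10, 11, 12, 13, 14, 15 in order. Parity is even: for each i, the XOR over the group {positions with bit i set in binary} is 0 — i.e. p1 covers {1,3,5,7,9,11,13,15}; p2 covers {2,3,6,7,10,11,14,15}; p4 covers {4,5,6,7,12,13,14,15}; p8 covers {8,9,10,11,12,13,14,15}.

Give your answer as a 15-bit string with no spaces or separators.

010101101000010

Place data at non-parity positions: p1 p2 0 p4 0 1 1 p8 1 0 0 0 0 1 0
p1 (pos 1,3,5,7,9,11,13,15): XOR of data positions = 0⊕0⊕1⊕1⊕0⊕0⊕0 = 0
p2 (pos 2,3,6,7,10,11,14,15): XOR of data positions = 0⊕1⊕1⊕0⊕0⊕1⊕0 = 1
p4 (pos 4,5,6,7,12,13,14,15): XOR of data positions = 0⊕1⊕1⊕0⊕0⊕1⊕0 = 1
p8 (pos 8,9,10,11,12,13,14,15): XOR of data positions = 1⊕0⊕0⊕0⊕0⊕1⊕0 = 0
Codeword: 010101101000010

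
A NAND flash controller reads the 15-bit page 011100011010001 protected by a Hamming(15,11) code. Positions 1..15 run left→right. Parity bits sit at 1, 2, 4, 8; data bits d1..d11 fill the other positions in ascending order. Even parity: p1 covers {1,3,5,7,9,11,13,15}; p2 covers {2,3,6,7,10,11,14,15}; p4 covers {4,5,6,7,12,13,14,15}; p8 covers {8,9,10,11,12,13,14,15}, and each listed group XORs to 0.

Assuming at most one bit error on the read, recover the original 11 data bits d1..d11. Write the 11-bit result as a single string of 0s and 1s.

s1 (pos 1,3,5,7,9,11,13,15): 0⊕1⊕0⊕0⊕1⊕1⊕0⊕1 = 0
s2 (pos 2,3,6,7,10,11,14,15): 1⊕1⊕0⊕0⊕0⊕1⊕0⊕1 = 0
s4 (pos 4,5,6,7,12,13,14,15): 1⊕0⊕0⊕0⊕0⊕0⊕0⊕1 = 0
s8 (pos 8,9,10,11,12,13,14,15): 1⊕1⊕0⊕1⊕0⊕0⊕0⊕1 = 0
Syndrome s8…s1 = 0000 → no error.
Read data bits from positions 3,5,6,7,9,10,11,12,13,14,15: 10001010001

10001010001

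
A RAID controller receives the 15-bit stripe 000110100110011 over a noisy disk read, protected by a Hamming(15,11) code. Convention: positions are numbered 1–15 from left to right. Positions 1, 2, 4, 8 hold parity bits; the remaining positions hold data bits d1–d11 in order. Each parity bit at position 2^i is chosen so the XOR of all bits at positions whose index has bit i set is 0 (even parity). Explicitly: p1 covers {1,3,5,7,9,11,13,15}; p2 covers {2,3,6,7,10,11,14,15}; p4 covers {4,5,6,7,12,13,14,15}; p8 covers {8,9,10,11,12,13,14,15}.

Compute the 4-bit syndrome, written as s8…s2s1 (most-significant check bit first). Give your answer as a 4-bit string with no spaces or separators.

0110

s1 (pos 1,3,5,7,9,11,13,15): 0⊕0⊕1⊕1⊕0⊕1⊕0⊕1 = 0
s2 (pos 2,3,6,7,10,11,14,15): 0⊕0⊕0⊕1⊕1⊕1⊕1⊕1 = 1
s4 (pos 4,5,6,7,12,13,14,15): 1⊕1⊕0⊕1⊕0⊕0⊕1⊕1 = 1
s8 (pos 8,9,10,11,12,13,14,15): 0⊕0⊕1⊕1⊕0⊕0⊕1⊕1 = 0
Syndrome s8…s1 = 0110 → error at position 6.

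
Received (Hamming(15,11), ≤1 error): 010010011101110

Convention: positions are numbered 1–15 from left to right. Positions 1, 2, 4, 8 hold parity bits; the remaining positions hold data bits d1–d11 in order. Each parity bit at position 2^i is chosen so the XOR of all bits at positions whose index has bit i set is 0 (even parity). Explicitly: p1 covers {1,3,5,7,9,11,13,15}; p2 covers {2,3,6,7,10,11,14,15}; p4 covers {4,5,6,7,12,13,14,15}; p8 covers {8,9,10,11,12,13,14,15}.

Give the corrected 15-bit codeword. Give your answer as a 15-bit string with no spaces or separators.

011010011101110

s1 (pos 1,3,5,7,9,11,13,15): 0⊕0⊕1⊕0⊕1⊕0⊕1⊕0 = 1
s2 (pos 2,3,6,7,10,11,14,15): 1⊕0⊕0⊕0⊕1⊕0⊕1⊕0 = 1
s4 (pos 4,5,6,7,12,13,14,15): 0⊕1⊕0⊕0⊕1⊕1⊕1⊕0 = 0
s8 (pos 8,9,10,11,12,13,14,15): 1⊕1⊕1⊕0⊕1⊕1⊕1⊕0 = 0
Syndrome s8…s1 = 0011 → error at position 3.
Flip position 3: 010010011101110 → 011010011101110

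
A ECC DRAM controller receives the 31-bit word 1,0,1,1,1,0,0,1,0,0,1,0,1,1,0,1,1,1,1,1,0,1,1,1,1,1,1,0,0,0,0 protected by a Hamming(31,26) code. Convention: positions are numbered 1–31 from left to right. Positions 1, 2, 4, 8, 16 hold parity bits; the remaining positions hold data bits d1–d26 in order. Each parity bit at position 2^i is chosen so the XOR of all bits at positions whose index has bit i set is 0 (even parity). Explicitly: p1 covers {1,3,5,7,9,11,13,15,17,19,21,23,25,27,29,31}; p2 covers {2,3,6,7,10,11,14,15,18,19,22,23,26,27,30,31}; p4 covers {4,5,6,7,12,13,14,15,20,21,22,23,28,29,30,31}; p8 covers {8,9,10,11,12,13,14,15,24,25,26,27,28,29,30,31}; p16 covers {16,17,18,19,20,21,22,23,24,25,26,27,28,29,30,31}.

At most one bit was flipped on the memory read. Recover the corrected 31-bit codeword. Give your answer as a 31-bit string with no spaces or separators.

1011100100101101111100111110000

s1 (pos 1,3,5,7,9,11,13,15,17,19,21,23,25,27,29,31): 1⊕1⊕1⊕0⊕0⊕1⊕1⊕0⊕1⊕1⊕0⊕1⊕1⊕1⊕0⊕0 = 0
s2 (pos 2,3,6,7,10,11,14,15,18,19,22,23,26,27,30,31): 0⊕1⊕0⊕0⊕0⊕1⊕1⊕0⊕1⊕1⊕1⊕1⊕1⊕1⊕0⊕0 = 1
s4 (pos 4,5,6,7,12,13,14,15,20,21,22,23,28,29,30,31): 1⊕1⊕0⊕0⊕0⊕1⊕1⊕0⊕1⊕0⊕1⊕1⊕0⊕0⊕0⊕0 = 1
s8 (pos 8,9,10,11,12,13,14,15,24,25,26,27,28,29,30,31): 1⊕0⊕0⊕1⊕0⊕1⊕1⊕0⊕1⊕1⊕1⊕1⊕0⊕0⊕0⊕0 = 0
s16 (pos 16,17,18,19,20,21,22,23,24,25,26,27,28,29,30,31): 1⊕1⊕1⊕1⊕1⊕0⊕1⊕1⊕1⊕1⊕1⊕1⊕0⊕0⊕0⊕0 = 1
Syndrome s16…s1 = 10110 → error at position 22.
Flip position 22: 1011100100101101111101111110000 → 1011100100101101111100111110000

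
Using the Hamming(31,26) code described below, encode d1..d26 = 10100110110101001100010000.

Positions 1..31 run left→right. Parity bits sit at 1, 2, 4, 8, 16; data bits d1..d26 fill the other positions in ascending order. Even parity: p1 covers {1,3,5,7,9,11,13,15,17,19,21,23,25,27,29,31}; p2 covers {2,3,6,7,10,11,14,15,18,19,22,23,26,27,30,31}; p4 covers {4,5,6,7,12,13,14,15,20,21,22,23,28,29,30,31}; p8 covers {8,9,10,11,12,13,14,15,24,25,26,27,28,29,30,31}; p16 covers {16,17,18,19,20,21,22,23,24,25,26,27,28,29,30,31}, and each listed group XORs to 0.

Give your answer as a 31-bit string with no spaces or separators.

Place data at non-parity positions: p1 p2 1 p4 0 1 0 p8 0 1 1 0 1 1 0 p16 1 0 1 0 0 1 1 0 0 0 1 0 0 0 0
p1 (pos 1,3,5,7,9,11,13,15,17,19,21,23,25,27,29,31): XOR of data positions = 1⊕0⊕0⊕0⊕1⊕1⊕0⊕1⊕1⊕0⊕1⊕0⊕1⊕0⊕0 = 1
p2 (pos 2,3,6,7,10,11,14,15,18,19,22,23,26,27,30,31): XOR of data positions = 1⊕1⊕0⊕1⊕1⊕1⊕0⊕0⊕1⊕1⊕1⊕0⊕1⊕0⊕0 = 1
p4 (pos 4,5,6,7,12,13,14,15,20,21,22,23,28,29,30,31): XOR of data positions = 0⊕1⊕0⊕0⊕1⊕1⊕0⊕0⊕0⊕1⊕1⊕0⊕0⊕0⊕0 = 1
p8 (pos 8,9,10,11,12,13,14,15,24,25,26,27,28,29,30,31): XOR of data positions = 0⊕1⊕1⊕0⊕1⊕1⊕0⊕0⊕0⊕0⊕1⊕0⊕0⊕0⊕0 = 1
p16 (pos 16,17,18,19,20,21,22,23,24,25,26,27,28,29,30,31): XOR of data positions = 1⊕0⊕1⊕0⊕0⊕1⊕1⊕0⊕0⊕0⊕1⊕0⊕0⊕0⊕0 = 1
Codeword: 1111010101101101101001100010000

1111010101101101101001100010000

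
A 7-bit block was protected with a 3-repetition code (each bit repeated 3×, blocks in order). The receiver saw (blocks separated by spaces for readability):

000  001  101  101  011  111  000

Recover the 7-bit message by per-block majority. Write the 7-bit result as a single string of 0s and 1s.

Block 1 (000): 0 ones → 0
Block 2 (001): 1 one → 0
Block 3 (101): 2 ones → 1
Block 4 (101): 2 ones → 1
Block 5 (011): 2 ones → 1
Block 6 (111): 3 ones → 1
Block 7 (000): 0 ones → 0

0011110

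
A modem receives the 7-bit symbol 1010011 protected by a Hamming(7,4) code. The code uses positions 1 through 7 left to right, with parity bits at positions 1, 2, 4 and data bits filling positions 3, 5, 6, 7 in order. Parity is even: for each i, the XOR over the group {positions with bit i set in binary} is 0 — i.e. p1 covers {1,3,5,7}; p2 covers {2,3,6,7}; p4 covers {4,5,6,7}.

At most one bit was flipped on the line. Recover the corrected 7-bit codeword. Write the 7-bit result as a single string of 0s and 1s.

s1 (pos 1,3,5,7): 1⊕1⊕0⊕1 = 1
s2 (pos 2,3,6,7): 0⊕1⊕1⊕1 = 1
s4 (pos 4,5,6,7): 0⊕0⊕1⊕1 = 0
Syndrome s4…s1 = 011 → error at position 3.
Flip position 3: 1010011 → 1000011

1000011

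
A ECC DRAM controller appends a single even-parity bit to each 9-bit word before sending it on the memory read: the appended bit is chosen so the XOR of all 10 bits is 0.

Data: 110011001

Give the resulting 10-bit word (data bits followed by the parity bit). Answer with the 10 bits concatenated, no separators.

XOR of the 9 data bits: 1⊕1⊕0⊕0⊕1⊕1⊕0⊕0⊕1 = 1
Parity bit = 1 (so all 10 bits XOR to 0).

1100110011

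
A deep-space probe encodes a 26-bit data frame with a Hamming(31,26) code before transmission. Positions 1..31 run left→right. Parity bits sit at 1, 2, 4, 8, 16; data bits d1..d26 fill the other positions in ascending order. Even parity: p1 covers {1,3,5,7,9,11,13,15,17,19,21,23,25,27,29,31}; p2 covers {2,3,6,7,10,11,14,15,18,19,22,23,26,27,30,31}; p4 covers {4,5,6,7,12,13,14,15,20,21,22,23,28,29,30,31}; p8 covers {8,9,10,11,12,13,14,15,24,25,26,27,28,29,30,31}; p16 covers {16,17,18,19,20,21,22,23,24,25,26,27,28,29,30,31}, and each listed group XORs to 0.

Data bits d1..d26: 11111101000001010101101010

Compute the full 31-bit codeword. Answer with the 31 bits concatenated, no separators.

0010111111010001001010101101010

Place data at non-parity positions: p1 p2 1 p4 1 1 1 p8 1 1 0 1 0 0 0 p16 0 0 1 0 1 0 1 0 1 1 0 1 0 1 0
p1 (pos 1,3,5,7,9,11,13,15,17,19,21,23,25,27,29,31): XOR of data positions = 1⊕1⊕1⊕1⊕0⊕0⊕0⊕0⊕1⊕1⊕1⊕1⊕0⊕0⊕0 = 0
p2 (pos 2,3,6,7,10,11,14,15,18,19,22,23,26,27,30,31): XOR of data positions = 1⊕1⊕1⊕1⊕0⊕0⊕0⊕0⊕1⊕0⊕1⊕1⊕0⊕1⊕0 = 0
p4 (pos 4,5,6,7,12,13,14,15,20,21,22,23,28,29,30,31): XOR of data positions = 1⊕1⊕1⊕1⊕0⊕0⊕0⊕0⊕1⊕0⊕1⊕1⊕0⊕1⊕0 = 0
p8 (pos 8,9,10,11,12,13,14,15,24,25,26,27,28,29,30,31): XOR of data positions = 1⊕1⊕0⊕1⊕0⊕0⊕0⊕0⊕1⊕1⊕0⊕1⊕0⊕1⊕0 = 1
p16 (pos 16,17,18,19,20,21,22,23,24,25,26,27,28,29,30,31): XOR of data positions = 0⊕0⊕1⊕0⊕1⊕0⊕1⊕0⊕1⊕1⊕0⊕1⊕0⊕1⊕0 = 1
Codeword: 0010111111010001001010101101010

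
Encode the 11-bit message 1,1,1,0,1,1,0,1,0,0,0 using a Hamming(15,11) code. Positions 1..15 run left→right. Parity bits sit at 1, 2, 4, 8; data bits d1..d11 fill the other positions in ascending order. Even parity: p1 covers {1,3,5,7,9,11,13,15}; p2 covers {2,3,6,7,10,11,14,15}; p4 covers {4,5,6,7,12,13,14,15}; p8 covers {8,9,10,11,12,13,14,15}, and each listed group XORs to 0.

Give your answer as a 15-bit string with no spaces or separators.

111111011101000

Place data at non-parity positions: p1 p2 1 p4 1 1 0 p8 1 1 0 1 0 0 0
p1 (pos 1,3,5,7,9,11,13,15): XOR of data positions = 1⊕1⊕0⊕1⊕0⊕0⊕0 = 1
p2 (pos 2,3,6,7,10,11,14,15): XOR of data positions = 1⊕1⊕0⊕1⊕0⊕0⊕0 = 1
p4 (pos 4,5,6,7,12,13,14,15): XOR of data positions = 1⊕1⊕0⊕1⊕0⊕0⊕0 = 1
p8 (pos 8,9,10,11,12,13,14,15): XOR of data positions = 1⊕1⊕0⊕1⊕0⊕0⊕0 = 1
Codeword: 111111011101000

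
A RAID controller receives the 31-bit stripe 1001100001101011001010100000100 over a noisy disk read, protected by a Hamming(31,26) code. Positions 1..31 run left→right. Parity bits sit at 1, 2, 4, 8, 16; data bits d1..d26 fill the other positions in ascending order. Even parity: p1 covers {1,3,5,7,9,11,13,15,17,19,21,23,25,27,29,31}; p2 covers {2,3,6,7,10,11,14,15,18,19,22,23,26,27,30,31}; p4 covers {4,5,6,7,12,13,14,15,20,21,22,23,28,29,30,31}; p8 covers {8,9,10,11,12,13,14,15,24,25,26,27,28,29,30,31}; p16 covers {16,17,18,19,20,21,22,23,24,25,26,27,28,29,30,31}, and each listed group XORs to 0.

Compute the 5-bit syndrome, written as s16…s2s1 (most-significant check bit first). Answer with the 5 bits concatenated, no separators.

s1 (pos 1,3,5,7,9,11,13,15,17,19,21,23,25,27,29,31): 1⊕0⊕1⊕0⊕0⊕1⊕1⊕1⊕0⊕1⊕1⊕1⊕0⊕0⊕1⊕0 = 1
s2 (pos 2,3,6,7,10,11,14,15,18,19,22,23,26,27,30,31): 0⊕0⊕0⊕0⊕1⊕1⊕0⊕1⊕0⊕1⊕0⊕1⊕0⊕0⊕0⊕0 = 1
s4 (pos 4,5,6,7,12,13,14,15,20,21,22,23,28,29,30,31): 1⊕1⊕0⊕0⊕0⊕1⊕0⊕1⊕0⊕1⊕0⊕1⊕0⊕1⊕0⊕0 = 1
s8 (pos 8,9,10,11,12,13,14,15,24,25,26,27,28,29,30,31): 0⊕0⊕1⊕1⊕0⊕1⊕0⊕1⊕0⊕0⊕0⊕0⊕0⊕1⊕0⊕0 = 1
s16 (pos 16,17,18,19,20,21,22,23,24,25,26,27,28,29,30,31): 1⊕0⊕0⊕1⊕0⊕1⊕0⊕1⊕0⊕0⊕0⊕0⊕0⊕1⊕0⊕0 = 1
Syndrome s16…s1 = 11111 → error at position 31.

11111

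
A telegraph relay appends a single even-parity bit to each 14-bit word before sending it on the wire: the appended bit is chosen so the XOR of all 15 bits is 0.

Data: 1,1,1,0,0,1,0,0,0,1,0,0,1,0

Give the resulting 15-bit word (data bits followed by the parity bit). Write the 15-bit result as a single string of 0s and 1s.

111001000100100

XOR of the 14 data bits: 1⊕1⊕1⊕0⊕0⊕1⊕0⊕0⊕0⊕1⊕0⊕0⊕1⊕0 = 0
Parity bit = 0 (so all 15 bits XOR to 0).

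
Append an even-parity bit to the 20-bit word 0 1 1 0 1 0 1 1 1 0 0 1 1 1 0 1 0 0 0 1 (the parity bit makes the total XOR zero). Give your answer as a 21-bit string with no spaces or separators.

011010111001110100011

XOR of the 20 data bits: 0⊕1⊕1⊕0⊕1⊕0⊕1⊕1⊕1⊕0⊕0⊕1⊕1⊕1⊕0⊕1⊕0⊕0⊕0⊕1 = 1
Parity bit = 1 (so all 21 bits XOR to 0).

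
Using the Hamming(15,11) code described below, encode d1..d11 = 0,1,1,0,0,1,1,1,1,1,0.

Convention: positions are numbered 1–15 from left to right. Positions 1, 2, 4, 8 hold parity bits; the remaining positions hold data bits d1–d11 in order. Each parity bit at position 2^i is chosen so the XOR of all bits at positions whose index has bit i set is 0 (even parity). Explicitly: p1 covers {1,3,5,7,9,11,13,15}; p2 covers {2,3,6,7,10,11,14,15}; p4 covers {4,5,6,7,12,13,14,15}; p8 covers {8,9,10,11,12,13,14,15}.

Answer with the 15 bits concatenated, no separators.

Place data at non-parity positions: p1 p2 0 p4 1 1 0 p8 0 1 1 1 1 1 0
p1 (pos 1,3,5,7,9,11,13,15): XOR of data positions = 0⊕1⊕0⊕0⊕1⊕1⊕0 = 1
p2 (pos 2,3,6,7,10,11,14,15): XOR of data positions = 0⊕1⊕0⊕1⊕1⊕1⊕0 = 0
p4 (pos 4,5,6,7,12,13,14,15): XOR of data positions = 1⊕1⊕0⊕1⊕1⊕1⊕0 = 1
p8 (pos 8,9,10,11,12,13,14,15): XOR of data positions = 0⊕1⊕1⊕1⊕1⊕1⊕0 = 1
Codeword: 100111010111110

100111010111110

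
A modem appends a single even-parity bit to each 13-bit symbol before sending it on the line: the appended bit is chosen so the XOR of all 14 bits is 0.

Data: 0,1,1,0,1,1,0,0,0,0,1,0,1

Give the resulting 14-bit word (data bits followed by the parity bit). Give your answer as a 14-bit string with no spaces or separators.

01101100001010

XOR of the 13 data bits: 0⊕1⊕1⊕0⊕1⊕1⊕0⊕0⊕0⊕0⊕1⊕0⊕1 = 0
Parity bit = 0 (so all 14 bits XOR to 0).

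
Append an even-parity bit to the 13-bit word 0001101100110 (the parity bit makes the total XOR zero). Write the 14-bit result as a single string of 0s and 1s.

XOR of the 13 data bits: 0⊕0⊕0⊕1⊕1⊕0⊕1⊕1⊕0⊕0⊕1⊕1⊕0 = 0
Parity bit = 0 (so all 14 bits XOR to 0).

00011011001100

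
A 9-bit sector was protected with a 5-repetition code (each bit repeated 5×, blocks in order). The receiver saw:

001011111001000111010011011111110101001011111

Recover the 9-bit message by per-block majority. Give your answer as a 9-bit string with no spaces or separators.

Block 1 (00101): 2 ones → 0
Block 2 (11110): 4 ones → 1
Block 3 (01000): 1 one → 0
Block 4 (11101): 4 ones → 1
Block 5 (00110): 2 ones → 0
Block 6 (11111): 5 ones → 1
Block 7 (11010): 3 ones → 1
Block 8 (10010): 2 ones → 0
Block 9 (11111): 5 ones → 1

010101101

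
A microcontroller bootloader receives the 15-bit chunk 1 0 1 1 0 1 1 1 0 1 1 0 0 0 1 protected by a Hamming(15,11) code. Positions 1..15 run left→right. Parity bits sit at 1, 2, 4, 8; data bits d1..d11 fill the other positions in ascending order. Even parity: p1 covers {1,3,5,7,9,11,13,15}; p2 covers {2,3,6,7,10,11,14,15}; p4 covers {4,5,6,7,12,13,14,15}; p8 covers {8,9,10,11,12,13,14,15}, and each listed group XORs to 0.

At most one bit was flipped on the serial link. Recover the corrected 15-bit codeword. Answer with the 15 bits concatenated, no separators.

001101110110001

s1 (pos 1,3,5,7,9,11,13,15): 1⊕1⊕0⊕1⊕0⊕1⊕0⊕1 = 1
s2 (pos 2,3,6,7,10,11,14,15): 0⊕1⊕1⊕1⊕1⊕1⊕0⊕1 = 0
s4 (pos 4,5,6,7,12,13,14,15): 1⊕0⊕1⊕1⊕0⊕0⊕0⊕1 = 0
s8 (pos 8,9,10,11,12,13,14,15): 1⊕0⊕1⊕1⊕0⊕0⊕0⊕1 = 0
Syndrome s8…s1 = 0001 → error at position 1.
Flip position 1: 101101110110001 → 001101110110001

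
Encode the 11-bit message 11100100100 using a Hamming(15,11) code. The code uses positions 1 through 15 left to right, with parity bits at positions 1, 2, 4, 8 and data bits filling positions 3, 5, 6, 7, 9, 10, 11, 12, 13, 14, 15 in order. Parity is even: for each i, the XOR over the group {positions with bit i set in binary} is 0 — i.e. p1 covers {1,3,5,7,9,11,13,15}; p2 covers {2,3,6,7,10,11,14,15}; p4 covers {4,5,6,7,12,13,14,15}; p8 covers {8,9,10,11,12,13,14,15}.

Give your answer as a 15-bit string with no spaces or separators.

Place data at non-parity positions: p1 p2 1 p4 1 1 0 p8 0 1 0 0 1 0 0
p1 (pos 1,3,5,7,9,11,13,15): XOR of data positions = 1⊕1⊕0⊕0⊕0⊕1⊕0 = 1
p2 (pos 2,3,6,7,10,11,14,15): XOR of data positions = 1⊕1⊕0⊕1⊕0⊕0⊕0 = 1
p4 (pos 4,5,6,7,12,13,14,15): XOR of data positions = 1⊕1⊕0⊕0⊕1⊕0⊕0 = 1
p8 (pos 8,9,10,11,12,13,14,15): XOR of data positions = 0⊕1⊕0⊕0⊕1⊕0⊕0 = 0
Codeword: 111111000100100

111111000100100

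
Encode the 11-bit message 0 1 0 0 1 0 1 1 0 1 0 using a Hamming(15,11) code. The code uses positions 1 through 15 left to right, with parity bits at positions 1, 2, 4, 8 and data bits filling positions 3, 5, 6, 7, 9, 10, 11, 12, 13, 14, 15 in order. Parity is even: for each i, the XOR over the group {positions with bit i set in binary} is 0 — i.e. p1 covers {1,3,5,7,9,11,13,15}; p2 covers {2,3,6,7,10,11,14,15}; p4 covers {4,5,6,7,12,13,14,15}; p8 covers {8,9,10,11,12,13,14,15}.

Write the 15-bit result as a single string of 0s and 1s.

Place data at non-parity positions: p1 p2 0 p4 1 0 0 p8 1 0 1 1 0 1 0
p1 (pos 1,3,5,7,9,11,13,15): XOR of data positions = 0⊕1⊕0⊕1⊕1⊕0⊕0 = 1
p2 (pos 2,3,6,7,10,11,14,15): XOR of data positions = 0⊕0⊕0⊕0⊕1⊕1⊕0 = 0
p4 (pos 4,5,6,7,12,13,14,15): XOR of data positions = 1⊕0⊕0⊕1⊕0⊕1⊕0 = 1
p8 (pos 8,9,10,11,12,13,14,15): XOR of data positions = 1⊕0⊕1⊕1⊕0⊕1⊕0 = 0
Codeword: 100110001011010

100110001011010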